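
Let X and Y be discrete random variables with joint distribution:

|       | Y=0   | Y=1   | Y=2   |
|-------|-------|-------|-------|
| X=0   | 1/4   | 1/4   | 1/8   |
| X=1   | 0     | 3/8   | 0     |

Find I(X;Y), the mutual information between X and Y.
Marginal P(X) (row sums):
  P(X=0) = 1/4 + 1/4 + 1/8 = 5/8
  P(X=1) = 0 + 3/8 + 0 = 3/8
Marginal P(Y) (column sums):
  P(Y=0) = 1/4 + 0 = 1/4
  P(Y=1) = 1/4 + 3/8 = 5/8
  P(Y=2) = 1/8 + 0 = 1/8

H(X) = -[(5/8)·log₂(5/8) + (3/8)·log₂(3/8)]
  = 0.4238 + 0.5306
  = 0.9544 bits
H(Y) = -[(1/4)·log₂(1/4) + (5/8)·log₂(5/8) + (1/8)·log₂(1/8)]
  = 0.5000 + 0.4238 + 0.3750
  = 1.2988 bits
H(X,Y) = -[(1/4)·log₂(1/4) + (1/4)·log₂(1/4) + (1/8)·log₂(1/8) + (3/8)·log₂(3/8)]
  = 0.5000 + 0.5000 + 0.3750 + 0.5306
  = 1.9056 bits

I(X;Y) = H(X) + H(Y) - H(X,Y)
  = 0.9544 + 1.2988 - 1.9056
  = 0.3476 bits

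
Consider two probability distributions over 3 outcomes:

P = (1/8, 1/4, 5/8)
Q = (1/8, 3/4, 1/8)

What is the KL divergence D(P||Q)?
D(P||Q) = Σ P(i) log₂(P(i)/Q(i))
  i=0: (1/8) × log₂((1/8)/(1/8)) = (1/8) × log₂(1) = 0.0000
  i=1: (1/4) × log₂((1/4)/(3/4)) = (1/4) × log₂(1/3) = -0.3962
  i=2: (5/8) × log₂((5/8)/(1/8)) = (5/8) × log₂(5) = 1.4512
D(P||Q) = 0.0000 - 0.3962 + 1.4512
  = 1.0550 bits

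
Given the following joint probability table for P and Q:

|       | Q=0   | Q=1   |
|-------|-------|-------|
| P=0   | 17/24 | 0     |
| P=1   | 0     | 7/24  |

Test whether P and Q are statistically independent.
Marginal P(P) (row sums):
  P(P=0) = 17/24 + 0 = 17/24
  P(P=1) = 0 + 7/24 = 7/24
Marginal P(Q) (column sums):
  P(Q=0) = 17/24 + 0 = 17/24
  P(Q=1) = 0 + 7/24 = 7/24

P and Q are independent iff P(P=i,Q=j) = P(P=i)·P(Q=j) for every cell.
  P(P=0)·P(Q=0) = 17/24 × 17/24 = 289/576, but P(P=0,Q=0) = 17/24 ✗

No, P and Q are not independent. Quantitatively, I(P;Q) > 0:

H(P) = -[(17/24)·log₂(17/24) + (7/24)·log₂(7/24)]
  = 0.3524 + 0.5185
  = 0.8709 bits
H(Q) = -[(17/24)·log₂(17/24) + (7/24)·log₂(7/24)]
  = 0.3524 + 0.5185
  = 0.8709 bits
H(P,Q) = -[(17/24)·log₂(17/24) + (7/24)·log₂(7/24)]
  = 0.3524 + 0.5185
  = 0.8709 bits
I(P;Q) = H(P) + H(Q) - H(P,Q) = 0.8709 + 0.8709 - 0.8709 = 0.8709 bits > 0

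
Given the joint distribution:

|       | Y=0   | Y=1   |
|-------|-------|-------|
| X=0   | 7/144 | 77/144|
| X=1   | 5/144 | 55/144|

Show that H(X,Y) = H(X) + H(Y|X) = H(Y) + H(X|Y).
Marginal P(X) (row sums):
  P(X=0) = 7/144 + 77/144 = 7/12
  P(X=1) = 5/144 + 55/144 = 5/12
Marginal P(Y) (column sums):
  P(Y=0) = 7/144 + 5/144 = 1/12
  P(Y=1) = 77/144 + 55/144 = 11/12

Decomposition 1: H(X) + H(Y|X)
H(X) = -[(7/12)·log₂(7/12) + (5/12)·log₂(5/12)]
  = 0.4536 + 0.5263
  = 0.9799 bits
H(Y|X) = -Σ P(X,Y)·log₂ P(Y|X), where P(Y|X) = P(X,Y) / P(X)
  (X=0,Y=0): P(Y|X) = (7/144)/(7/12) = 1/12;  -(7/144)·log₂(1/12) = 0.1743
  (X=0,Y=1): P(Y|X) = (77/144)/(7/12) = 11/12;  -(77/144)·log₂(11/12) = 0.0671
  (X=1,Y=0): P(Y|X) = (5/144)/(5/12) = 1/12;  -(5/144)·log₂(1/12) = 0.1245
  (X=1,Y=1): P(Y|X) = (55/144)/(5/12) = 11/12;  -(55/144)·log₂(11/12) = 0.0479
H(Y|X) = 0.1743 + 0.0671 + 0.1245 + 0.0479
  = 0.4138 bits
H(X) + H(Y|X) = 0.9799 + 0.4138 = 1.3937 bits

Decomposition 2: H(Y) + H(X|Y)
H(Y) = -[(1/12)·log₂(1/12) + (11/12)·log₂(11/12)]
  = 0.2987 + 0.1151
  = 0.4138 bits
H(X|Y) = -Σ P(X,Y)·log₂ P(X|Y), where P(X|Y) = P(X,Y) / P(Y)
  (X=0,Y=0): P(X|Y) = (7/144)/(1/12) = 7/12;  -(7/144)·log₂(7/12) = 0.0378
  (X=0,Y=1): P(X|Y) = (77/144)/(11/12) = 7/12;  -(77/144)·log₂(7/12) = 0.4158
  (X=1,Y=0): P(X|Y) = (5/144)/(1/12) = 5/12;  -(5/144)·log₂(5/12) = 0.0439
  (X=1,Y=1): P(X|Y) = (55/144)/(11/12) = 5/12;  -(55/144)·log₂(5/12) = 0.4824
H(X|Y) = 0.0378 + 0.4158 + 0.0439 + 0.4824
  = 0.9799 bits
H(Y) + H(X|Y) = 0.4138 + 0.9799 = 1.3937 bits

Direct computation of the joint entropy:
H(X,Y) = -[(7/144)·log₂(7/144) + (77/144)·log₂(77/144) + (5/144)·log₂(5/144) + (55/144)·log₂(55/144)]
  = 0.2121 + 0.4829 + 0.1683 + 0.5304
  = 1.3937 bits

All three agree: H(X,Y) = 1.3937 bits ✓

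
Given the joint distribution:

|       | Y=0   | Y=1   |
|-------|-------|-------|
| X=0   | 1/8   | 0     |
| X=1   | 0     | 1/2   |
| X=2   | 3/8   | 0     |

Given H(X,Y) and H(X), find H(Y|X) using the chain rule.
From the chain rule: H(X,Y) = H(X) + H(Y|X)
Therefore: H(Y|X) = H(X,Y) - H(X)

H(X,Y) = -[(1/8)·log₂(1/8) + (1/2)·log₂(1/2) + (3/8)·log₂(3/8)]
  = 0.3750 + 0.5000 + 0.5306
  = 1.4056 bits
Marginal P(X) (row sums):
  P(X=0) = 1/8 + 0 = 1/8
  P(X=1) = 0 + 1/2 = 1/2
  P(X=2) = 3/8 + 0 = 3/8
H(X) = -[(1/8)·log₂(1/8) + (1/2)·log₂(1/2) + (3/8)·log₂(3/8)]
  = 0.3750 + 0.5000 + 0.5306
  = 1.4056 bits

H(Y|X) = 1.4056 - 1.4056 = 0.0000 bits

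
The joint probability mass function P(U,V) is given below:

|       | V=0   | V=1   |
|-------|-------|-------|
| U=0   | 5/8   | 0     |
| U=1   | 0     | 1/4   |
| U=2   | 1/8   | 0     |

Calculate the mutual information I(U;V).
Marginal P(U) (row sums):
  P(U=0) = 5/8 + 0 = 5/8
  P(U=1) = 0 + 1/4 = 1/4
  P(U=2) = 1/8 + 0 = 1/8
Marginal P(V) (column sums):
  P(V=0) = 5/8 + 0 + 1/8 = 3/4
  P(V=1) = 0 + 1/4 + 0 = 1/4

H(U) = -[(5/8)·log₂(5/8) + (1/4)·log₂(1/4) + (1/8)·log₂(1/8)]
  = 0.4238 + 0.5000 + 0.3750
  = 1.2988 bits
H(V) = -[(3/4)·log₂(3/4) + (1/4)·log₂(1/4)]
  = 0.3113 + 0.5000
  = 0.8113 bits
H(U,V) = -[(5/8)·log₂(5/8) + (1/4)·log₂(1/4) + (1/8)·log₂(1/8)]
  = 0.4238 + 0.5000 + 0.3750
  = 1.2988 bits

I(U;V) = H(U) + H(V) - H(U,V)
  = 1.2988 + 0.8113 - 1.2988
  = 0.8113 bits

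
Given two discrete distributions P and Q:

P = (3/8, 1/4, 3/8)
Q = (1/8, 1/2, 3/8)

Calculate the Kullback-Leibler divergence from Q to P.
D(P||Q) = Σ P(i) log₂(P(i)/Q(i))
  i=0: (3/8) × log₂((3/8)/(1/8)) = (3/8) × log₂(3) = 0.5944
  i=1: (1/4) × log₂((1/4)/(1/2)) = (1/4) × log₂(1/2) = -0.2500
  i=2: (3/8) × log₂((3/8)/(3/8)) = (3/8) × log₂(1) = 0.0000
D(P||Q) = 0.5944 - 0.2500 + 0.0000
  = 0.3444 bits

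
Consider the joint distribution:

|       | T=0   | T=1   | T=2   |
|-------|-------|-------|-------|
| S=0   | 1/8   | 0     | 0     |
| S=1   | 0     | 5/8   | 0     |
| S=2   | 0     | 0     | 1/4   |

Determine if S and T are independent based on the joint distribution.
Marginal P(S) (row sums):
  P(S=0) = 1/8 + 0 + 0 = 1/8
  P(S=1) = 0 + 5/8 + 0 = 5/8
  P(S=2) = 0 + 0 + 1/4 = 1/4
Marginal P(T) (column sums):
  P(T=0) = 1/8 + 0 + 0 = 1/8
  P(T=1) = 0 + 5/8 + 0 = 5/8
  P(T=2) = 0 + 0 + 1/4 = 1/4

S and T are independent iff P(S=i,T=j) = P(S=i)·P(T=j) for every cell.
  P(S=0)·P(T=0) = 1/8 × 1/8 = 1/64, but P(S=0,T=0) = 1/8 ✗

No, S and T are not independent. Quantitatively, I(S;T) > 0:

H(S) = -[(1/8)·log₂(1/8) + (5/8)·log₂(5/8) + (1/4)·log₂(1/4)]
  = 0.3750 + 0.4238 + 0.5000
  = 1.2988 bits
H(T) = -[(1/8)·log₂(1/8) + (5/8)·log₂(5/8) + (1/4)·log₂(1/4)]
  = 0.3750 + 0.4238 + 0.5000
  = 1.2988 bits
H(S,T) = -[(1/8)·log₂(1/8) + (5/8)·log₂(5/8) + (1/4)·log₂(1/4)]
  = 0.3750 + 0.4238 + 0.5000
  = 1.2988 bits
I(S;T) = H(S) + H(T) - H(S,T) = 1.2988 + 1.2988 - 1.2988 = 1.2988 bits > 0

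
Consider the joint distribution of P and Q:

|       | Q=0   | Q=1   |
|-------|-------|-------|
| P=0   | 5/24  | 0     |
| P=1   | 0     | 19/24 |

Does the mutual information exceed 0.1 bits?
Marginal P(P) (row sums):
  P(P=0) = 5/24 + 0 = 5/24
  P(P=1) = 0 + 19/24 = 19/24
Marginal P(Q) (column sums):
  P(Q=0) = 5/24 + 0 = 5/24
  P(Q=1) = 0 + 19/24 = 19/24

H(P) = -[(5/24)·log₂(5/24) + (19/24)·log₂(19/24)]
  = 0.4715 + 0.2668
  = 0.7383 bits
H(Q) = -[(5/24)·log₂(5/24) + (19/24)·log₂(19/24)]
  = 0.4715 + 0.2668
  = 0.7383 bits
H(P,Q) = -[(5/24)·log₂(5/24) + (19/24)·log₂(19/24)]
  = 0.4715 + 0.2668
  = 0.7383 bits

I(P;Q) = H(P) + H(Q) - H(P,Q)
  = 0.7383 + 0.7383 - 0.7383
  = 0.7383 bits

Yes. I(P;Q) = 0.7383 bits, which is > 0.1 bits.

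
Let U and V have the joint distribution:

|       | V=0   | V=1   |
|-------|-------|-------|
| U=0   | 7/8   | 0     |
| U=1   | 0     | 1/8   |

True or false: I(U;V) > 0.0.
Marginal P(U) (row sums):
  P(U=0) = 7/8 + 0 = 7/8
  P(U=1) = 0 + 1/8 = 1/8
Marginal P(V) (column sums):
  P(V=0) = 7/8 + 0 = 7/8
  P(V=1) = 0 + 1/8 = 1/8

H(U) = -[(7/8)·log₂(7/8) + (1/8)·log₂(1/8)]
  = 0.1686 + 0.3750
  = 0.5436 bits
H(V) = -[(7/8)·log₂(7/8) + (1/8)·log₂(1/8)]
  = 0.1686 + 0.3750
  = 0.5436 bits
H(U,V) = -[(7/8)·log₂(7/8) + (1/8)·log₂(1/8)]
  = 0.1686 + 0.3750
  = 0.5436 bits

I(U;V) = H(U) + H(V) - H(U,V)
  = 0.5436 + 0.5436 - 0.5436
  = 0.5436 bits

True. I(U;V) = 0.5436 bits, which is > 0.0 bits.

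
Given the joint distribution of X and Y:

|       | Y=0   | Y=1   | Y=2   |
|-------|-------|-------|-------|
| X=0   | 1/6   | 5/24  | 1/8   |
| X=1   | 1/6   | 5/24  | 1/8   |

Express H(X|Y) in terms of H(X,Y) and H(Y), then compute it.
H(X|Y) = H(X,Y) - H(Y)

Marginal P(Y) (column sums):
  P(Y=0) = 1/6 + 1/6 = 1/3
  P(Y=1) = 5/24 + 5/24 = 5/12
  P(Y=2) = 1/8 + 1/8 = 1/4

H(X,Y) = -[(1/6)·log₂(1/6) + (5/24)·log₂(5/24) + (1/8)·log₂(1/8) + (1/6)·log₂(1/6) + (5/24)·log₂(5/24) + (1/8)·log₂(1/8)]
  = 0.4308 + 0.4715 + 0.3750 + 0.4308 + 0.4715 + 0.3750
  = 2.5546 bits
H(Y) = -[(1/3)·log₂(1/3) + (5/12)·log₂(5/12) + (1/4)·log₂(1/4)]
  = 0.5283 + 0.5263 + 0.5000
  = 1.5546 bits

H(X|Y) = 2.5546 - 1.5546 = 1.0000 bits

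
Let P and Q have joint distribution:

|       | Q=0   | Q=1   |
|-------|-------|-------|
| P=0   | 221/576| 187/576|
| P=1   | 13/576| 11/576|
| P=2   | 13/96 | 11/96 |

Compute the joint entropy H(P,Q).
H(P,Q) = -Σ P(P,Q) log₂ P(P,Q), summed over the non-zero cells:
H(P,Q) = -[(221/576)·log₂(221/576) + (187/576)·log₂(187/576) + (13/576)·log₂(13/576) + (11/576)·log₂(11/576) + (13/96)·log₂(13/96) + (11/96)·log₂(11/96)]
  = 0.5303 + 0.5269 + 0.1234 + 0.1091 + 0.3906 + 0.3581
  = 2.0384 bits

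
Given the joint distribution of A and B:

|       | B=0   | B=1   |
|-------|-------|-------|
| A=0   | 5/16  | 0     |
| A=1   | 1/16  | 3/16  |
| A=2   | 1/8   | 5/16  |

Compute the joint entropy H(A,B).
H(A,B) = -Σ P(A,B) log₂ P(A,B), summed over the non-zero cells:
H(A,B) = -[(5/16)·log₂(5/16) + (1/16)·log₂(1/16) + (3/16)·log₂(3/16) + (1/8)·log₂(1/8) + (5/16)·log₂(5/16)]
  = 0.5244 + 0.2500 + 0.4528 + 0.3750 + 0.5244
  = 2.1266 bits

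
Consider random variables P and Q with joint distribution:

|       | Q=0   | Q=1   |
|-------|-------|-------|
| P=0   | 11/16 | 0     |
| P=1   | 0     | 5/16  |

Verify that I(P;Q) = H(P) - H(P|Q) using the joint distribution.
Left side, from I(P;Q) = H(P) + H(Q) - H(P,Q):
Marginal P(P) (row sums):
  P(P=0) = 11/16 + 0 = 11/16
  P(P=1) = 0 + 5/16 = 5/16
Marginal P(Q) (column sums):
  P(Q=0) = 11/16 + 0 = 11/16
  P(Q=1) = 0 + 5/16 = 5/16

H(P) = -[(11/16)·log₂(11/16) + (5/16)·log₂(5/16)]
  = 0.3716 + 0.5244
  = 0.8960 bits
H(Q) = -[(11/16)·log₂(11/16) + (5/16)·log₂(5/16)]
  = 0.3716 + 0.5244
  = 0.8960 bits
H(P,Q) = -[(11/16)·log₂(11/16) + (5/16)·log₂(5/16)]
  = 0.3716 + 0.5244
  = 0.8960 bits

I(P;Q) = H(P) + H(Q) - H(P,Q)
  = 0.8960 + 0.8960 - 0.8960
  = 0.8960 bits

Right side, with H(P|Q) computed directly from the conditional probabilities:
H(P|Q) = -Σ P(P,Q)·log₂ P(P|Q), where P(P|Q) = P(P,Q) / P(Q)
  (cells with P(P,Q) = 0 contribute 0)
  (P=0,Q=0): P(P|Q) = (11/16)/(11/16) = 1;  -(11/16)·log₂(1) = 0.0000
  (P=1,Q=1): P(P|Q) = (5/16)/(5/16) = 1;  -(5/16)·log₂(1) = 0.0000
H(P|Q) = 0.0000 + 0.0000
  = 0.0000 bits
H(P) - H(P|Q) = 0.8960 - 0.0000 = 0.8960 bits

Both sides equal 0.8960 bits, so I(P;Q) = H(P) - H(P|Q) ✓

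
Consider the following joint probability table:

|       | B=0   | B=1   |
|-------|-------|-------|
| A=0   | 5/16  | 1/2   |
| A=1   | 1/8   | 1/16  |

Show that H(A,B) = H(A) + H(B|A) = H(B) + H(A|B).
Marginal P(A) (row sums):
  P(A=0) = 5/16 + 1/2 = 13/16
  P(A=1) = 1/8 + 1/16 = 3/16
Marginal P(B) (column sums):
  P(B=0) = 5/16 + 1/8 = 7/16
  P(B=1) = 1/2 + 1/16 = 9/16

Decomposition 1: H(A) + H(B|A)
H(A) = -[(13/16)·log₂(13/16) + (3/16)·log₂(3/16)]
  = 0.2434 + 0.4528
  = 0.6962 bits
H(B|A) = -Σ P(A,B)·log₂ P(B|A), where P(B|A) = P(A,B) / P(A)
  (A=0,B=0): P(B|A) = (5/16)/(13/16) = 5/13;  -(5/16)·log₂(5/13) = 0.4308
  (A=0,B=1): P(B|A) = (1/2)/(13/16) = 8/13;  -(1/2)·log₂(8/13) = 0.3502
  (A=1,B=0): P(B|A) = (1/8)/(3/16) = 2/3;  -(1/8)·log₂(2/3) = 0.0731
  (A=1,B=1): P(B|A) = (1/16)/(3/16) = 1/3;  -(1/16)·log₂(1/3) = 0.0991
H(B|A) = 0.4308 + 0.3502 + 0.0731 + 0.0991
  = 0.9532 bits
H(A) + H(B|A) = 0.6962 + 0.9532 = 1.6494 bits

Decomposition 2: H(B) + H(A|B)
H(B) = -[(7/16)·log₂(7/16) + (9/16)·log₂(9/16)]
  = 0.5218 + 0.4669
  = 0.9887 bits
H(A|B) = -Σ P(A,B)·log₂ P(A|B), where P(A|B) = P(A,B) / P(B)
  (A=0,B=0): P(A|B) = (5/16)/(7/16) = 5/7;  -(5/16)·log₂(5/7) = 0.1517
  (A=0,B=1): P(A|B) = (1/2)/(9/16) = 8/9;  -(1/2)·log₂(8/9) = 0.0850
  (A=1,B=0): P(A|B) = (1/8)/(7/16) = 2/7;  -(1/8)·log₂(2/7) = 0.2259
  (A=1,B=1): P(A|B) = (1/16)/(9/16) = 1/9;  -(1/16)·log₂(1/9) = 0.1981
H(A|B) = 0.1517 + 0.0850 + 0.2259 + 0.1981
  = 0.6607 bits
H(B) + H(A|B) = 0.9887 + 0.6607 = 1.6494 bits

Direct computation of the joint entropy:
H(A,B) = -[(5/16)·log₂(5/16) + (1/2)·log₂(1/2) + (1/8)·log₂(1/8) + (1/16)·log₂(1/16)]
  = 0.5244 + 0.5000 + 0.3750 + 0.2500
  = 1.6494 bits

All three agree: H(A,B) = 1.6494 bits ✓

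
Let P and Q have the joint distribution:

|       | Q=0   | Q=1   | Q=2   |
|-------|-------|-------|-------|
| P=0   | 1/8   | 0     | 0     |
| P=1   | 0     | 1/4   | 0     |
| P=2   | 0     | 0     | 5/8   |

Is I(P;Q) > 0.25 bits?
Marginal P(P) (row sums):
  P(P=0) = 1/8 + 0 + 0 = 1/8
  P(P=1) = 0 + 1/4 + 0 = 1/4
  P(P=2) = 0 + 0 + 5/8 = 5/8
Marginal P(Q) (column sums):
  P(Q=0) = 1/8 + 0 + 0 = 1/8
  P(Q=1) = 0 + 1/4 + 0 = 1/4
  P(Q=2) = 0 + 0 + 5/8 = 5/8

H(P) = -[(1/8)·log₂(1/8) + (1/4)·log₂(1/4) + (5/8)·log₂(5/8)]
  = 0.3750 + 0.5000 + 0.4238
  = 1.2988 bits
H(Q) = -[(1/8)·log₂(1/8) + (1/4)·log₂(1/4) + (5/8)·log₂(5/8)]
  = 0.3750 + 0.5000 + 0.4238
  = 1.2988 bits
H(P,Q) = -[(1/8)·log₂(1/8) + (1/4)·log₂(1/4) + (5/8)·log₂(5/8)]
  = 0.3750 + 0.5000 + 0.4238
  = 1.2988 bits

I(P;Q) = H(P) + H(Q) - H(P,Q)
  = 1.2988 + 1.2988 - 1.2988
  = 1.2988 bits

Yes. I(P;Q) = 1.2988 bits, which is > 0.25 bits.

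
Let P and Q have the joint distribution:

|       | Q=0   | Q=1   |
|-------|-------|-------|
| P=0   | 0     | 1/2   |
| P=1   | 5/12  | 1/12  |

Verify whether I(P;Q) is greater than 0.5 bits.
Marginal P(P) (row sums):
  P(P=0) = 0 + 1/2 = 1/2
  P(P=1) = 5/12 + 1/12 = 1/2
Marginal P(Q) (column sums):
  P(Q=0) = 0 + 5/12 = 5/12
  P(Q=1) = 1/2 + 1/12 = 7/12

H(P) = -[(1/2)·log₂(1/2) + (1/2)·log₂(1/2)]
  = 0.5000 + 0.5000
  = 1.0000 bits
H(Q) = -[(5/12)·log₂(5/12) + (7/12)·log₂(7/12)]
  = 0.5263 + 0.4536
  = 0.9799 bits
H(P,Q) = -[(1/2)·log₂(1/2) + (5/12)·log₂(5/12) + (1/12)·log₂(1/12)]
  = 0.5000 + 0.5263 + 0.2987
  = 1.3250 bits

I(P;Q) = H(P) + H(Q) - H(P,Q)
  = 1.0000 + 0.9799 - 1.3250
  = 0.6549 bits

Yes. I(P;Q) = 0.6549 bits, which is > 0.5 bits.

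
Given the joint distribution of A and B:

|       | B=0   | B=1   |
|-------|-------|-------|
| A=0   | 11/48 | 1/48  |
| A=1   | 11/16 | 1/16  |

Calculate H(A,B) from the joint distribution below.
H(A,B) = -Σ P(A,B) log₂ P(A,B), summed over the non-zero cells:
H(A,B) = -[(11/48)·log₂(11/48) + (1/48)·log₂(1/48) + (11/16)·log₂(11/16) + (1/16)·log₂(1/16)]
  = 0.4871 + 0.1164 + 0.3716 + 0.2500
  = 1.2251 bits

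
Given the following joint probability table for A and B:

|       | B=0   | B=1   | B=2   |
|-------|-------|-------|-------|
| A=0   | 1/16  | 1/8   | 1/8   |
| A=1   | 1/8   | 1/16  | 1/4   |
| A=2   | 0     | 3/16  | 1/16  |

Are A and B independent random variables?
Marginal P(A) (row sums):
  P(A=0) = 1/16 + 1/8 + 1/8 = 5/16
  P(A=1) = 1/8 + 1/16 + 1/4 = 7/16
  P(A=2) = 0 + 3/16 + 1/16 = 1/4
Marginal P(B) (column sums):
  P(B=0) = 1/16 + 1/8 + 0 = 3/16
  P(B=1) = 1/8 + 1/16 + 3/16 = 3/8
  P(B=2) = 1/8 + 1/4 + 1/16 = 7/16

A and B are independent iff P(A=i,B=j) = P(A=i)·P(B=j) for every cell.
  P(A=0)·P(B=0) = 5/16 × 3/16 = 15/256, but P(A=0,B=0) = 1/16 ✗

No, A and B are not independent. Quantitatively, I(A;B) > 0:

H(A) = -[(5/16)·log₂(5/16) + (7/16)·log₂(7/16) + (1/4)·log₂(1/4)]
  = 0.5244 + 0.5218 + 0.5000
  = 1.5462 bits
H(B) = -[(3/16)·log₂(3/16) + (3/8)·log₂(3/8) + (7/16)·log₂(7/16)]
  = 0.4528 + 0.5306 + 0.5218
  = 1.5052 bits
H(A,B) = -[(1/16)·log₂(1/16) + (1/8)·log₂(1/8) + (1/8)·log₂(1/8) + (1/8)·log₂(1/8) + (1/16)·log₂(1/16) + (1/4)·log₂(1/4) + (3/16)·log₂(3/16) + (1/16)·log₂(1/16)]
  = 0.2500 + 0.3750 + 0.3750 + 0.3750 + 0.2500 + 0.5000 + 0.4528 + 0.2500
  = 2.8278 bits
I(A;B) = H(A) + H(B) - H(A,B) = 1.5462 + 1.5052 - 2.8278 = 0.2236 bits > 0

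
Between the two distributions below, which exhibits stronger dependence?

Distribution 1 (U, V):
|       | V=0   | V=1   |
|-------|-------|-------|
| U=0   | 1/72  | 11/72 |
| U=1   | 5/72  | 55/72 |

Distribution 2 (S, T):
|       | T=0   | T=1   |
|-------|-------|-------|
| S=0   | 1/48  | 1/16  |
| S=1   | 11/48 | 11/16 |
Distribution 1 (U, V):
Marginal P(U) (row sums):
  P(U=0) = 1/72 + 11/72 = 1/6
  P(U=1) = 5/72 + 55/72 = 5/6
Marginal P(V) (column sums):
  P(V=0) = 1/72 + 5/72 = 1/12
  P(V=1) = 11/72 + 55/72 = 11/12

H(U) = -[(1/6)·log₂(1/6) + (5/6)·log₂(5/6)]
  = 0.4308 + 0.2192
  = 0.6500 bits
H(V) = -[(1/12)·log₂(1/12) + (11/12)·log₂(11/12)]
  = 0.2987 + 0.1151
  = 0.4138 bits
H(U,V) = -[(1/72)·log₂(1/72) + (11/72)·log₂(11/72) + (5/72)·log₂(5/72) + (55/72)·log₂(55/72)]
  = 0.0857 + 0.4141 + 0.2672 + 0.2968
  = 1.0638 bits

I(U;V) = H(U) + H(V) - H(U,V)
  = 0.6500 + 0.4138 - 1.0638
  = 0.0000 bits

Distribution 2 (S, T):
Marginal P(S) (row sums):
  P(S=0) = 1/48 + 1/16 = 1/12
  P(S=1) = 11/48 + 11/16 = 11/12
Marginal P(T) (column sums):
  P(T=0) = 1/48 + 11/48 = 1/4
  P(T=1) = 1/16 + 11/16 = 3/4

H(S) = -[(1/12)·log₂(1/12) + (11/12)·log₂(11/12)]
  = 0.2987 + 0.1151
  = 0.4138 bits
H(T) = -[(1/4)·log₂(1/4) + (3/4)·log₂(3/4)]
  = 0.5000 + 0.3113
  = 0.8113 bits
H(S,T) = -[(1/48)·log₂(1/48) + (1/16)·log₂(1/16) + (11/48)·log₂(11/48) + (11/16)·log₂(11/16)]
  = 0.1164 + 0.2500 + 0.4871 + 0.3716
  = 1.2251 bits

I(S;T) = H(S) + H(T) - H(S,T)
  = 0.4138 + 0.8113 - 1.2251
  = 0.0000 bits

Both joint tables factor as the product of their marginals, so I(U;V) = I(S;T) = 0 bits: neither is larger (both pairs are independent).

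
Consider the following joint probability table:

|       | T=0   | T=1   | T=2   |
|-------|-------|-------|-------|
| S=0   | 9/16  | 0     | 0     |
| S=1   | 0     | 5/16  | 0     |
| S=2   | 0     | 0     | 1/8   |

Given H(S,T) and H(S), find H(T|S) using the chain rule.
From the chain rule: H(S,T) = H(S) + H(T|S)
Therefore: H(T|S) = H(S,T) - H(S)

H(S,T) = -[(9/16)·log₂(9/16) + (5/16)·log₂(5/16) + (1/8)·log₂(1/8)]
  = 0.4669 + 0.5244 + 0.3750
  = 1.3663 bits
Marginal P(S) (row sums):
  P(S=0) = 9/16 + 0 + 0 = 9/16
  P(S=1) = 0 + 5/16 + 0 = 5/16
  P(S=2) = 0 + 0 + 1/8 = 1/8
H(S) = -[(9/16)·log₂(9/16) + (5/16)·log₂(5/16) + (1/8)·log₂(1/8)]
  = 0.4669 + 0.5244 + 0.3750
  = 1.3663 bits

H(T|S) = 1.3663 - 1.3663 = 0.0000 bits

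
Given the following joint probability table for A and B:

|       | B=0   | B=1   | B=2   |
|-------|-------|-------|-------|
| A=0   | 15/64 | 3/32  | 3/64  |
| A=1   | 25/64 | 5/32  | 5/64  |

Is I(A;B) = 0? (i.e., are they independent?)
Marginal P(A) (row sums):
  P(A=0) = 15/64 + 3/32 + 3/64 = 3/8
  P(A=1) = 25/64 + 5/32 + 5/64 = 5/8
Marginal P(B) (column sums):
  P(B=0) = 15/64 + 25/64 = 5/8
  P(B=1) = 3/32 + 5/32 = 1/4
  P(B=2) = 3/64 + 5/64 = 1/8

A and B are independent iff P(A=i,B=j) = P(A=i)·P(B=j) for every cell.
  P(A=0)·P(B=0) = 3/8 × 5/8 = 15/64 = P(A=0,B=0) ✓
  P(A=0)·P(B=1) = 3/8 × 1/4 = 3/32 = P(A=0,B=1) ✓
  P(A=0)·P(B=2) = 3/8 × 1/8 = 3/64 = P(A=0,B=2) ✓
  P(A=1)·P(B=0) = 5/8 × 5/8 = 25/64 = P(A=1,B=0) ✓
  P(A=1)·P(B=1) = 5/8 × 1/4 = 5/32 = P(A=1,B=1) ✓
  P(A=1)·P(B=2) = 5/8 × 1/8 = 5/64 = P(A=1,B=2) ✓

Yes, A and B are independent: every cell factors, so I(A;B) = 0 bits.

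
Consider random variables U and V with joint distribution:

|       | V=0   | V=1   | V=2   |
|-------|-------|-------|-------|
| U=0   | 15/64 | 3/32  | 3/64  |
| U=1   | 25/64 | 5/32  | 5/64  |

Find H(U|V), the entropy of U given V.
Marginal P(V) (column sums):
  P(V=0) = 15/64 + 25/64 = 5/8
  P(V=1) = 3/32 + 5/32 = 1/4
  P(V=2) = 3/64 + 5/64 = 1/8

H(U|V) = -Σ P(U,V)·log₂ P(U|V), where P(U|V) = P(U,V) / P(V)
  (U=0,V=0): P(U|V) = (15/64)/(5/8) = 3/8;  -(15/64)·log₂(3/8) = 0.3316
  (U=0,V=1): P(U|V) = (3/32)/(1/4) = 3/8;  -(3/32)·log₂(3/8) = 0.1327
  (U=0,V=2): P(U|V) = (3/64)/(1/8) = 3/8;  -(3/64)·log₂(3/8) = 0.0663
  (U=1,V=0): P(U|V) = (25/64)/(5/8) = 5/8;  -(25/64)·log₂(5/8) = 0.2649
  (U=1,V=1): P(U|V) = (5/32)/(1/4) = 5/8;  -(5/32)·log₂(5/8) = 0.1059
  (U=1,V=2): P(U|V) = (5/64)/(1/8) = 5/8;  -(5/64)·log₂(5/8) = 0.0530
H(U|V) = 0.3316 + 0.1327 + 0.0663 + 0.2649 + 0.1059 + 0.0530
  = 0.9544 bits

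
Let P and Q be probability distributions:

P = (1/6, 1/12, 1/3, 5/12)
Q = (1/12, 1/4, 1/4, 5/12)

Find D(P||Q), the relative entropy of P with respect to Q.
D(P||Q) = Σ P(i) log₂(P(i)/Q(i))
  i=0: (1/6) × log₂((1/6)/(1/12)) = (1/6) × log₂(2) = 0.1667
  i=1: (1/12) × log₂((1/12)/(1/4)) = (1/12) × log₂(1/3) = -0.1321
  i=2: (1/3) × log₂((1/3)/(1/4)) = (1/3) × log₂(4/3) = 0.1383
  i=3: (5/12) × log₂((5/12)/(5/12)) = (5/12) × log₂(1) = 0.0000
D(P||Q) = 0.1667 - 0.1321 + 0.1383 + 0.0000
  = 0.1729 bits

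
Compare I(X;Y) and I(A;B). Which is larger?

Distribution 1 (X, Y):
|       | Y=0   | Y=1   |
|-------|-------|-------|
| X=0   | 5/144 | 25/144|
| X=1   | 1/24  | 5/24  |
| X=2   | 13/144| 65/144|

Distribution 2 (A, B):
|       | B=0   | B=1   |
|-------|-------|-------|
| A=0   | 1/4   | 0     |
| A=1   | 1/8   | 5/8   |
Distribution 1 (X, Y):
Marginal P(X) (row sums):
  P(X=0) = 5/144 + 25/144 = 5/24
  P(X=1) = 1/24 + 5/24 = 1/4
  P(X=2) = 13/144 + 65/144 = 13/24
Marginal P(Y) (column sums):
  P(Y=0) = 5/144 + 1/24 + 13/144 = 1/6
  P(Y=1) = 25/144 + 5/24 + 65/144 = 5/6

H(X) = -[(5/24)·log₂(5/24) + (1/4)·log₂(1/4) + (13/24)·log₂(13/24)]
  = 0.4715 + 0.5000 + 0.4791
  = 1.4506 bits
H(Y) = -[(1/6)·log₂(1/6) + (5/6)·log₂(5/6)]
  = 0.4308 + 0.2192
  = 0.6500 bits
H(X,Y) = -[(5/144)·log₂(5/144) + (25/144)·log₂(25/144) + (1/24)·log₂(1/24) + (5/24)·log₂(5/24) + (13/144)·log₂(13/144) + (65/144)·log₂(65/144)]
  = 0.1683 + 0.4386 + 0.1910 + 0.4715 + 0.3132 + 0.5180
  = 2.1006 bits

I(X;Y) = H(X) + H(Y) - H(X,Y)
  = 1.4506 + 0.6500 - 2.1006
  = 0.0000 bits

Distribution 2 (A, B):
Marginal P(A) (row sums):
  P(A=0) = 1/4 + 0 = 1/4
  P(A=1) = 1/8 + 5/8 = 3/4
Marginal P(B) (column sums):
  P(B=0) = 1/4 + 1/8 = 3/8
  P(B=1) = 0 + 5/8 = 5/8

H(A) = -[(1/4)·log₂(1/4) + (3/4)·log₂(3/4)]
  = 0.5000 + 0.3113
  = 0.8113 bits
H(B) = -[(3/8)·log₂(3/8) + (5/8)·log₂(5/8)]
  = 0.5306 + 0.4238
  = 0.9544 bits
H(A,B) = -[(1/4)·log₂(1/4) + (1/8)·log₂(1/8) + (5/8)·log₂(5/8)]
  = 0.5000 + 0.3750 + 0.4238
  = 1.2988 bits

I(A;B) = H(A) + H(B) - H(A,B)
  = 0.8113 + 0.9544 - 1.2988
  = 0.4669 bits

I(A;B) = 0.4669 bits > I(X;Y) = 0.0000 bits, so (A, B) has the higher mutual information (stronger dependence).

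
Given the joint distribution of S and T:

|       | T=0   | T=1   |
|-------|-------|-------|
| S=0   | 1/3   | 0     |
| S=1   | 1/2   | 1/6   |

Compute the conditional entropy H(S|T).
Marginal P(T) (column sums):
  P(T=0) = 1/3 + 1/2 = 5/6
  P(T=1) = 0 + 1/6 = 1/6

H(S|T) = -Σ P(S,T)·log₂ P(S|T), where P(S|T) = P(S,T) / P(T)
  (cells with P(S,T) = 0 contribute 0)
  (S=0,T=0): P(S|T) = (1/3)/(5/6) = 2/5;  -(1/3)·log₂(2/5) = 0.4406
  (S=1,T=0): P(S|T) = (1/2)/(5/6) = 3/5;  -(1/2)·log₂(3/5) = 0.3685
  (S=1,T=1): P(S|T) = (1/6)/(1/6) = 1;  -(1/6)·log₂(1) = 0.0000
H(S|T) = 0.4406 + 0.3685 + 0.0000
  = 0.8091 bits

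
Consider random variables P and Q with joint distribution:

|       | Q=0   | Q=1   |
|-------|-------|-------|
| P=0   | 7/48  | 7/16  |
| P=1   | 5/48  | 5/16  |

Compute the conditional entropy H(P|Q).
Marginal P(Q) (column sums):
  P(Q=0) = 7/48 + 5/48 = 1/4
  P(Q=1) = 7/16 + 5/16 = 3/4

H(P|Q) = -Σ P(P,Q)·log₂ P(P|Q), where P(P|Q) = P(P,Q) / P(Q)
  (P=0,Q=0): P(P|Q) = (7/48)/(1/4) = 7/12;  -(7/48)·log₂(7/12) = 0.1134
  (P=0,Q=1): P(P|Q) = (7/16)/(3/4) = 7/12;  -(7/16)·log₂(7/12) = 0.3402
  (P=1,Q=0): P(P|Q) = (5/48)/(1/4) = 5/12;  -(5/48)·log₂(5/12) = 0.1316
  (P=1,Q=1): P(P|Q) = (5/16)/(3/4) = 5/12;  -(5/16)·log₂(5/12) = 0.3947
H(P|Q) = 0.1134 + 0.3402 + 0.1316 + 0.3947
  = 0.9799 bits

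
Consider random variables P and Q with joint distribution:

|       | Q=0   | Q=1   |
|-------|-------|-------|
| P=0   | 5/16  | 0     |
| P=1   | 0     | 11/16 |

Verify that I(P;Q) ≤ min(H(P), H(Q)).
Marginal P(P) (row sums):
  P(P=0) = 5/16 + 0 = 5/16
  P(P=1) = 0 + 11/16 = 11/16
Marginal P(Q) (column sums):
  P(Q=0) = 5/16 + 0 = 5/16
  P(Q=1) = 0 + 11/16 = 11/16

H(P) = -[(5/16)·log₂(5/16) + (11/16)·log₂(11/16)]
  = 0.5244 + 0.3716
  = 0.8960 bits
H(Q) = -[(5/16)·log₂(5/16) + (11/16)·log₂(11/16)]
  = 0.5244 + 0.3716
  = 0.8960 bits
H(P,Q) = -[(5/16)·log₂(5/16) + (11/16)·log₂(11/16)]
  = 0.5244 + 0.3716
  = 0.8960 bits

I(P;Q) = H(P) + H(Q) - H(P,Q)
  = 0.8960 + 0.8960 - 0.8960
  = 0.8960 bits

min(H(P), H(Q)) = min(0.8960, 0.8960) = 0.8960 bits
Since 0.8960 ≤ 0.8960, the bound is satisfied ✓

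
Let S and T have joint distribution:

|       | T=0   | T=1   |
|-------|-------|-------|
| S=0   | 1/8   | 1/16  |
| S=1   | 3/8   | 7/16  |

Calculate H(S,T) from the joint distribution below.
H(S,T) = -Σ P(S,T) log₂ P(S,T), summed over the non-zero cells:
H(S,T) = -[(1/8)·log₂(1/8) + (1/16)·log₂(1/16) + (3/8)·log₂(3/8) + (7/16)·log₂(7/16)]
  = 0.3750 + 0.2500 + 0.5306 + 0.5218
  = 1.6774 bits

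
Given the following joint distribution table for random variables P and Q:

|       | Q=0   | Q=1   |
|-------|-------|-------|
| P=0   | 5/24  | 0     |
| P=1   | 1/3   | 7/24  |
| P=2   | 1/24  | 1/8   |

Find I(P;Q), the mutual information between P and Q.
Marginal P(P) (row sums):
  P(P=0) = 5/24 + 0 = 5/24
  P(P=1) = 1/3 + 7/24 = 5/8
  P(P=2) = 1/24 + 1/8 = 1/6
Marginal P(Q) (column sums):
  P(Q=0) = 5/24 + 1/3 + 1/24 = 7/12
  P(Q=1) = 0 + 7/24 + 1/8 = 5/12

H(P) = -[(5/24)·log₂(5/24) + (5/8)·log₂(5/8) + (1/6)·log₂(1/6)]
  = 0.4715 + 0.4238 + 0.4308
  = 1.3261 bits
H(Q) = -[(7/12)·log₂(7/12) + (5/12)·log₂(5/12)]
  = 0.4536 + 0.5263
  = 0.9799 bits
H(P,Q) = -[(5/24)·log₂(5/24) + (1/3)·log₂(1/3) + (7/24)·log₂(7/24) + (1/24)·log₂(1/24) + (1/8)·log₂(1/8)]
  = 0.4715 + 0.5283 + 0.5185 + 0.1910 + 0.3750
  = 2.0843 bits

I(P;Q) = H(P) + H(Q) - H(P,Q)
  = 1.3261 + 0.9799 - 2.0843
  = 0.2217 bits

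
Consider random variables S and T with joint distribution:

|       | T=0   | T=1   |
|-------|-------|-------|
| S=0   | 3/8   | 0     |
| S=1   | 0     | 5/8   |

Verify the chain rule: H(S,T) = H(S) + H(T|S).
Left side:
H(S,T) = -[(3/8)·log₂(3/8) + (5/8)·log₂(5/8)]
  = 0.5306 + 0.4238
  = 0.9544 bits

Right side:
Marginal P(S) (row sums):
  P(S=0) = 3/8 + 0 = 3/8
  P(S=1) = 0 + 5/8 = 5/8
H(S) = -[(3/8)·log₂(3/8) + (5/8)·log₂(5/8)]
  = 0.5306 + 0.4238
  = 0.9544 bits
H(T|S) = -Σ P(S,T)·log₂ P(T|S), where P(T|S) = P(S,T) / P(S)
  (cells with P(S,T) = 0 contribute 0)
  (S=0,T=0): P(T|S) = (3/8)/(3/8) = 1;  -(3/8)·log₂(1) = 0.0000
  (S=1,T=1): P(T|S) = (5/8)/(5/8) = 1;  -(5/8)·log₂(1) = 0.0000
H(T|S) = 0.0000 + 0.0000
  = 0.0000 bits
H(S) + H(T|S) = 0.9544 + 0.0000 = 0.9544 bits

Both sides equal 0.9544 bits, so the chain rule holds ✓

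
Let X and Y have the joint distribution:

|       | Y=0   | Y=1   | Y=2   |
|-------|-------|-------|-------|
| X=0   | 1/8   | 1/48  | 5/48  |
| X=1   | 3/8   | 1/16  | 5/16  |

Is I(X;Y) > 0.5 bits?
Marginal P(X) (row sums):
  P(X=0) = 1/8 + 1/48 + 5/48 = 1/4
  P(X=1) = 3/8 + 1/16 + 5/16 = 3/4
Marginal P(Y) (column sums):
  P(Y=0) = 1/8 + 3/8 = 1/2
  P(Y=1) = 1/48 + 1/16 = 1/12
  P(Y=2) = 5/48 + 5/16 = 5/12

H(X) = -[(1/4)·log₂(1/4) + (3/4)·log₂(3/4)]
  = 0.5000 + 0.3113
  = 0.8113 bits
H(Y) = -[(1/2)·log₂(1/2) + (1/12)·log₂(1/12) + (5/12)·log₂(5/12)]
  = 0.5000 + 0.2987 + 0.5263
  = 1.3250 bits
H(X,Y) = -[(1/8)·log₂(1/8) + (1/48)·log₂(1/48) + (5/48)·log₂(5/48) + (3/8)·log₂(3/8) + (1/16)·log₂(1/16) + (5/16)·log₂(5/16)]
  = 0.3750 + 0.1164 + 0.3399 + 0.5306 + 0.2500 + 0.5244
  = 2.1363 bits

I(X;Y) = H(X) + H(Y) - H(X,Y)
  = 0.8113 + 1.3250 - 2.1363
  = 0.0000 bits

No. I(X;Y) = 0.0000 bits, which is ≤ 0.5 bits.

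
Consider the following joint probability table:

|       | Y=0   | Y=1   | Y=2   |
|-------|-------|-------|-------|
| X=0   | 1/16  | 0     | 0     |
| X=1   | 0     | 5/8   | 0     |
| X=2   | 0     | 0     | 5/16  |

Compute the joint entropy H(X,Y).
H(X,Y) = -Σ P(X,Y) log₂ P(X,Y), summed over the non-zero cells:
H(X,Y) = -[(1/16)·log₂(1/16) + (5/8)·log₂(5/8) + (5/16)·log₂(5/16)]
  = 0.2500 + 0.4238 + 0.5244
  = 1.1982 bits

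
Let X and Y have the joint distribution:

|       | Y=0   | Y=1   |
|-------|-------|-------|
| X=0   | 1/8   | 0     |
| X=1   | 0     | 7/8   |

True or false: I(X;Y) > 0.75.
Marginal P(X) (row sums):
  P(X=0) = 1/8 + 0 = 1/8
  P(X=1) = 0 + 7/8 = 7/8
Marginal P(Y) (column sums):
  P(Y=0) = 1/8 + 0 = 1/8
  P(Y=1) = 0 + 7/8 = 7/8

H(X) = -[(1/8)·log₂(1/8) + (7/8)·log₂(7/8)]
  = 0.3750 + 0.1686
  = 0.5436 bits
H(Y) = -[(1/8)·log₂(1/8) + (7/8)·log₂(7/8)]
  = 0.3750 + 0.1686
  = 0.5436 bits
H(X,Y) = -[(1/8)·log₂(1/8) + (7/8)·log₂(7/8)]
  = 0.3750 + 0.1686
  = 0.5436 bits

I(X;Y) = H(X) + H(Y) - H(X,Y)
  = 0.5436 + 0.5436 - 0.5436
  = 0.5436 bits

False. I(X;Y) = 0.5436 bits, which is ≤ 0.75 bits.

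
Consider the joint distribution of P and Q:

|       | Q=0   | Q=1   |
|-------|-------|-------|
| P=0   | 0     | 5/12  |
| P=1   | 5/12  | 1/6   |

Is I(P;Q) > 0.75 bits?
Marginal P(P) (row sums):
  P(P=0) = 0 + 5/12 = 5/12
  P(P=1) = 5/12 + 1/6 = 7/12
Marginal P(Q) (column sums):
  P(Q=0) = 0 + 5/12 = 5/12
  P(Q=1) = 5/12 + 1/6 = 7/12

H(P) = -[(5/12)·log₂(5/12) + (7/12)·log₂(7/12)]
  = 0.5263 + 0.4536
  = 0.9799 bits
H(Q) = -[(5/12)·log₂(5/12) + (7/12)·log₂(7/12)]
  = 0.5263 + 0.4536
  = 0.9799 bits
H(P,Q) = -[(5/12)·log₂(5/12) + (5/12)·log₂(5/12) + (1/6)·log₂(1/6)]
  = 0.5263 + 0.5263 + 0.4308
  = 1.4834 bits

I(P;Q) = H(P) + H(Q) - H(P,Q)
  = 0.9799 + 0.9799 - 1.4834
  = 0.4764 bits

No. I(P;Q) = 0.4764 bits, which is ≤ 0.75 bits.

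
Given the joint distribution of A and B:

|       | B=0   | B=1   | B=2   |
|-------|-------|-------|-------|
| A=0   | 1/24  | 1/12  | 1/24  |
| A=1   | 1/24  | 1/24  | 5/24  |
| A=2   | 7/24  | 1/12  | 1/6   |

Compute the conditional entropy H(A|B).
Marginal P(B) (column sums):
  P(B=0) = 1/24 + 1/24 + 7/24 = 3/8
  P(B=1) = 1/12 + 1/24 + 1/12 = 5/24
  P(B=2) = 1/24 + 5/24 + 1/6 = 5/12

H(A|B) = -Σ P(A,B)·log₂ P(A|B), where P(A|B) = P(A,B) / P(B)
  (A=0,B=0): P(A|B) = (1/24)/(3/8) = 1/9;  -(1/24)·log₂(1/9) = 0.1321
  (A=0,B=1): P(A|B) = (1/12)/(5/24) = 2/5;  -(1/12)·log₂(2/5) = 0.1102
  (A=0,B=2): P(A|B) = (1/24)/(5/12) = 1/10;  -(1/24)·log₂(1/10) = 0.1384
  (A=1,B=0): P(A|B) = (1/24)/(3/8) = 1/9;  -(1/24)·log₂(1/9) = 0.1321
  (A=1,B=1): P(A|B) = (1/24)/(5/24) = 1/5;  -(1/24)·log₂(1/5) = 0.0967
  (A=1,B=2): P(A|B) = (5/24)/(5/12) = 1/2;  -(5/24)·log₂(1/2) = 0.2083
  (A=2,B=0): P(A|B) = (7/24)/(3/8) = 7/9;  -(7/24)·log₂(7/9) = 0.1057
  (A=2,B=1): P(A|B) = (1/12)/(5/24) = 2/5;  -(1/12)·log₂(2/5) = 0.1102
  (A=2,B=2): P(A|B) = (1/6)/(5/12) = 2/5;  -(1/6)·log₂(2/5) = 0.2203
H(A|B) = 0.1321 + 0.1102 + 0.1384 + 0.1321 + 0.0967 + 0.2083 + 0.1057 + 0.1102 + 0.2203
  = 1.2540 bits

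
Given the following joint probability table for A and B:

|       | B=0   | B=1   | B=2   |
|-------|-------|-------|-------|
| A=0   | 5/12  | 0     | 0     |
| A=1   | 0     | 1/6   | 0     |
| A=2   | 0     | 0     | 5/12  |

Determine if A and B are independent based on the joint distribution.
Marginal P(A) (row sums):
  P(A=0) = 5/12 + 0 + 0 = 5/12
  P(A=1) = 0 + 1/6 + 0 = 1/6
  P(A=2) = 0 + 0 + 5/12 = 5/12
Marginal P(B) (column sums):
  P(B=0) = 5/12 + 0 + 0 = 5/12
  P(B=1) = 0 + 1/6 + 0 = 1/6
  P(B=2) = 0 + 0 + 5/12 = 5/12

A and B are independent iff P(A=i,B=j) = P(A=i)·P(B=j) for every cell.
  P(A=0)·P(B=0) = 5/12 × 5/12 = 25/144, but P(A=0,B=0) = 5/12 ✗

No, A and B are not independent. Quantitatively, I(A;B) > 0:

H(A) = -[(5/12)·log₂(5/12) + (1/6)·log₂(1/6) + (5/12)·log₂(5/12)]
  = 0.5263 + 0.4308 + 0.5263
  = 1.4834 bits
H(B) = -[(5/12)·log₂(5/12) + (1/6)·log₂(1/6) + (5/12)·log₂(5/12)]
  = 0.5263 + 0.4308 + 0.5263
  = 1.4834 bits
H(A,B) = -[(5/12)·log₂(5/12) + (1/6)·log₂(1/6) + (5/12)·log₂(5/12)]
  = 0.5263 + 0.4308 + 0.5263
  = 1.4834 bits
I(A;B) = H(A) + H(B) - H(A,B) = 1.4834 + 1.4834 - 1.4834 = 1.4834 bits > 0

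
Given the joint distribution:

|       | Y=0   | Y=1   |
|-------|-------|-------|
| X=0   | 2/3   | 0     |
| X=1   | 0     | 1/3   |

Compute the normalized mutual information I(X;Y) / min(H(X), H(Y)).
Marginal P(X) (row sums):
  P(X=0) = 2/3 + 0 = 2/3
  P(X=1) = 0 + 1/3 = 1/3
Marginal P(Y) (column sums):
  P(Y=0) = 2/3 + 0 = 2/3
  P(Y=1) = 0 + 1/3 = 1/3

H(X) = -[(2/3)·log₂(2/3) + (1/3)·log₂(1/3)]
  = 0.3900 + 0.5283
  = 0.9183 bits
H(Y) = -[(2/3)·log₂(2/3) + (1/3)·log₂(1/3)]
  = 0.3900 + 0.5283
  = 0.9183 bits
H(X,Y) = -[(2/3)·log₂(2/3) + (1/3)·log₂(1/3)]
  = 0.3900 + 0.5283
  = 0.9183 bits

I(X;Y) = H(X) + H(Y) - H(X,Y)
  = 0.9183 + 0.9183 - 0.9183
  = 0.9183 bits

min(H(X), H(Y)) = min(0.9183, 0.9183) = 0.9183 bits
Normalized MI = 0.9183 / 0.9183 = 1.0000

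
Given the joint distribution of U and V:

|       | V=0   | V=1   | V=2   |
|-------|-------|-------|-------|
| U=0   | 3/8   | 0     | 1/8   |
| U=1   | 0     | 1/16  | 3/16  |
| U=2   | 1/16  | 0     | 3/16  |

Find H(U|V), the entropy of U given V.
Marginal P(V) (column sums):
  P(V=0) = 3/8 + 0 + 1/16 = 7/16
  P(V=1) = 0 + 1/16 + 0 = 1/16
  P(V=2) = 1/8 + 3/16 + 3/16 = 1/2

H(U|V) = -Σ P(U,V)·log₂ P(U|V), where P(U|V) = P(U,V) / P(V)
  (cells with P(U,V) = 0 contribute 0)
  (U=0,V=0): P(U|V) = (3/8)/(7/16) = 6/7;  -(3/8)·log₂(6/7) = 0.0834
  (U=0,V=2): P(U|V) = (1/8)/(1/2) = 1/4;  -(1/8)·log₂(1/4) = 0.2500
  (U=1,V=1): P(U|V) = (1/16)/(1/16) = 1;  -(1/16)·log₂(1) = 0.0000
  (U=1,V=2): P(U|V) = (3/16)/(1/2) = 3/8;  -(3/16)·log₂(3/8) = 0.2653
  (U=2,V=0): P(U|V) = (1/16)/(7/16) = 1/7;  -(1/16)·log₂(1/7) = 0.1755
  (U=2,V=2): P(U|V) = (3/16)/(1/2) = 3/8;  -(3/16)·log₂(3/8) = 0.2653
H(U|V) = 0.0834 + 0.2500 + 0.0000 + 0.2653 + 0.1755 + 0.2653
  = 1.0395 bits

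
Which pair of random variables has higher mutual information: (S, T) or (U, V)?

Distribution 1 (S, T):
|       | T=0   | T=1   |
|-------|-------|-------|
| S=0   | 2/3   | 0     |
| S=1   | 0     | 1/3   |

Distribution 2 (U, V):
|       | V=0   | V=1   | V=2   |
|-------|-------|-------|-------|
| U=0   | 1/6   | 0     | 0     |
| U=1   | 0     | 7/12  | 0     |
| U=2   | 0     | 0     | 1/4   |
Distribution 1 (S, T):
Marginal P(S) (row sums):
  P(S=0) = 2/3 + 0 = 2/3
  P(S=1) = 0 + 1/3 = 1/3
Marginal P(T) (column sums):
  P(T=0) = 2/3 + 0 = 2/3
  P(T=1) = 0 + 1/3 = 1/3

H(S) = -[(2/3)·log₂(2/3) + (1/3)·log₂(1/3)]
  = 0.3900 + 0.5283
  = 0.9183 bits
H(T) = -[(2/3)·log₂(2/3) + (1/3)·log₂(1/3)]
  = 0.3900 + 0.5283
  = 0.9183 bits
H(S,T) = -[(2/3)·log₂(2/3) + (1/3)·log₂(1/3)]
  = 0.3900 + 0.5283
  = 0.9183 bits

I(S;T) = H(S) + H(T) - H(S,T)
  = 0.9183 + 0.9183 - 0.9183
  = 0.9183 bits

Distribution 2 (U, V):
Marginal P(U) (row sums):
  P(U=0) = 1/6 + 0 + 0 = 1/6
  P(U=1) = 0 + 7/12 + 0 = 7/12
  P(U=2) = 0 + 0 + 1/4 = 1/4
Marginal P(V) (column sums):
  P(V=0) = 1/6 + 0 + 0 = 1/6
  P(V=1) = 0 + 7/12 + 0 = 7/12
  P(V=2) = 0 + 0 + 1/4 = 1/4

H(U) = -[(1/6)·log₂(1/6) + (7/12)·log₂(7/12) + (1/4)·log₂(1/4)]
  = 0.4308 + 0.4536 + 0.5000
  = 1.3844 bits
H(V) = -[(1/6)·log₂(1/6) + (7/12)·log₂(7/12) + (1/4)·log₂(1/4)]
  = 0.4308 + 0.4536 + 0.5000
  = 1.3844 bits
H(U,V) = -[(1/6)·log₂(1/6) + (7/12)·log₂(7/12) + (1/4)·log₂(1/4)]
  = 0.4308 + 0.4536 + 0.5000
  = 1.3844 bits

I(U;V) = H(U) + H(V) - H(U,V)
  = 1.3844 + 1.3844 - 1.3844
  = 1.3844 bits

I(U;V) = 1.3844 bits > I(S;T) = 0.9183 bits, so (U, V) has the higher mutual information (stronger dependence).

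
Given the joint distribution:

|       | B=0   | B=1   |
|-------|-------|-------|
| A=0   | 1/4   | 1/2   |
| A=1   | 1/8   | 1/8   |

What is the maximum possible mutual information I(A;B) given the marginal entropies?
The upper bound on mutual information is I(A;B) ≤ min(H(A), H(B)).

Marginal P(A) (row sums):
  P(A=0) = 1/4 + 1/2 = 3/4
  P(A=1) = 1/8 + 1/8 = 1/4
Marginal P(B) (column sums):
  P(B=0) = 1/4 + 1/8 = 3/8
  P(B=1) = 1/2 + 1/8 = 5/8

H(A) = -[(3/4)·log₂(3/4) + (1/4)·log₂(1/4)]
  = 0.3113 + 0.5000
  = 0.8113 bits
H(B) = -[(3/8)·log₂(3/8) + (5/8)·log₂(5/8)]
  = 0.5306 + 0.4238
  = 0.9544 bits

Maximum possible I(A;B) = min(0.8113, 0.9544) = 0.8113 bits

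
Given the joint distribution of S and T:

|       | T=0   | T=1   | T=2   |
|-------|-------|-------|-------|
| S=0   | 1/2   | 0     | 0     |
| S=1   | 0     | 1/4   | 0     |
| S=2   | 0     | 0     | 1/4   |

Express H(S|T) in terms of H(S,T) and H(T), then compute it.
H(S|T) = H(S,T) - H(T)

Marginal P(T) (column sums):
  P(T=0) = 1/2 + 0 + 0 = 1/2
  P(T=1) = 0 + 1/4 + 0 = 1/4
  P(T=2) = 0 + 0 + 1/4 = 1/4

H(S,T) = -[(1/2)·log₂(1/2) + (1/4)·log₂(1/4) + (1/4)·log₂(1/4)]
  = 0.5000 + 0.5000 + 0.5000
  = 1.5000 bits
H(T) = -[(1/2)·log₂(1/2) + (1/4)·log₂(1/4) + (1/4)·log₂(1/4)]
  = 0.5000 + 0.5000 + 0.5000
  = 1.5000 bits

H(S|T) = 1.5000 - 1.5000 = 0.0000 bits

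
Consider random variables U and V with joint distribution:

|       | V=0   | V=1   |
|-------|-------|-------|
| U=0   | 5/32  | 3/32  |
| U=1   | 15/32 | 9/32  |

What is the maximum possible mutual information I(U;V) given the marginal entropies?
The upper bound on mutual information is I(U;V) ≤ min(H(U), H(V)).

Marginal P(U) (row sums):
  P(U=0) = 5/32 + 3/32 = 1/4
  P(U=1) = 15/32 + 9/32 = 3/4
Marginal P(V) (column sums):
  P(V=0) = 5/32 + 15/32 = 5/8
  P(V=1) = 3/32 + 9/32 = 3/8

H(U) = -[(1/4)·log₂(1/4) + (3/4)·log₂(3/4)]
  = 0.5000 + 0.3113
  = 0.8113 bits
H(V) = -[(5/8)·log₂(5/8) + (3/8)·log₂(3/8)]
  = 0.4238 + 0.5306
  = 0.9544 bits

Maximum possible I(U;V) = min(0.8113, 0.9544) = 0.8113 bits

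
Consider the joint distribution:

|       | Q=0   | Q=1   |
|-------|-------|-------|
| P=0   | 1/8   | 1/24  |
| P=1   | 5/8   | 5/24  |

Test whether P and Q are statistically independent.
Marginal P(P) (row sums):
  P(P=0) = 1/8 + 1/24 = 1/6
  P(P=1) = 5/8 + 5/24 = 5/6
Marginal P(Q) (column sums):
  P(Q=0) = 1/8 + 5/8 = 3/4
  P(Q=1) = 1/24 + 5/24 = 1/4

P and Q are independent iff P(P=i,Q=j) = P(P=i)·P(Q=j) for every cell.
  P(P=0)·P(Q=0) = 1/6 × 3/4 = 1/8 = P(P=0,Q=0) ✓
  P(P=0)·P(Q=1) = 1/6 × 1/4 = 1/24 = P(P=0,Q=1) ✓
  P(P=1)·P(Q=0) = 5/6 × 3/4 = 5/8 = P(P=1,Q=0) ✓
  P(P=1)·P(Q=1) = 5/6 × 1/4 = 5/24 = P(P=1,Q=1) ✓

Yes, P and Q are independent: every cell factors, so I(P;Q) = 0 bits.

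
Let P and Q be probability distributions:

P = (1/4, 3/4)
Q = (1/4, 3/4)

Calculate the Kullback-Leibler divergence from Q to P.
D(P||Q) = Σ P(i) log₂(P(i)/Q(i))
  i=0: (1/4) × log₂((1/4)/(1/4)) = (1/4) × log₂(1) = 0.0000
  i=1: (3/4) × log₂((3/4)/(3/4)) = (3/4) × log₂(1) = 0.0000
D(P||Q) = 0.0000 + 0.0000
  = 0.0000 bits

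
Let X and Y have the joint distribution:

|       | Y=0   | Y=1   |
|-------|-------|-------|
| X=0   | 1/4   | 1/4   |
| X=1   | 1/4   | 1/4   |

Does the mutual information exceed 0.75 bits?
Marginal P(X) (row sums):
  P(X=0) = 1/4 + 1/4 = 1/2
  P(X=1) = 1/4 + 1/4 = 1/2
Marginal P(Y) (column sums):
  P(Y=0) = 1/4 + 1/4 = 1/2
  P(Y=1) = 1/4 + 1/4 = 1/2

H(X) = -[(1/2)·log₂(1/2) + (1/2)·log₂(1/2)]
  = 0.5000 + 0.5000
  = 1.0000 bits
H(Y) = -[(1/2)·log₂(1/2) + (1/2)·log₂(1/2)]
  = 0.5000 + 0.5000
  = 1.0000 bits
H(X,Y) = -[(1/4)·log₂(1/4) + (1/4)·log₂(1/4) + (1/4)·log₂(1/4) + (1/4)·log₂(1/4)]
  = 0.5000 + 0.5000 + 0.5000 + 0.5000
  = 2.0000 bits

I(X;Y) = H(X) + H(Y) - H(X,Y)
  = 1.0000 + 1.0000 - 2.0000
  = 0.0000 bits

No. I(X;Y) = 0.0000 bits, which is ≤ 0.75 bits.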